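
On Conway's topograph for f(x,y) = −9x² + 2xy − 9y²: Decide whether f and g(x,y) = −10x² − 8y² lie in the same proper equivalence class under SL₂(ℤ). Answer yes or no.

D₁ = -320, D₂ = -320
f is negative-definite; reduce −f:
−f: flip: (9,-2,9)→(9,2,9)
−f: reduced (well bottom): (9,2,9) with a≤c, −a<b≤a
flip sign back: reduced form of f is (-9,-2,-9)
g is negative-definite; reduce −g:
−g: flip: (10,0,8)→(8,0,10)
−g: reduced (well bottom): (8,0,10) with a≤c, −a<b≤a
flip sign back: reduced form of g is (-8,0,-10)
reduced forms (-9, -2, -9) vs (-8, 0, -10) ⇒ inequivalent

no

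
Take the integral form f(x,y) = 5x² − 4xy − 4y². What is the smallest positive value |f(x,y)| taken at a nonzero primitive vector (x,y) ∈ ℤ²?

descent: ρ → (-4,4,5)  [lands on river]
river: ρ → (5,6,-3)
river: ρ → (-3,6,5)
river: ρ → (5,4,-4)
closes: descent 1, river 4
min |a| on river = 3

3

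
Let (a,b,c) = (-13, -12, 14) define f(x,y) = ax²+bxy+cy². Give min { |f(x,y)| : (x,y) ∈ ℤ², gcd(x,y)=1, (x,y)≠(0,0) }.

descent: ρ → (14,12,-13)  [lands on river]
river: ρ → (-13,14,13)
river: ρ → (13,12,-14)
river: ρ → (-14,16,11)
river: ρ → (11,28,-2)
river: ρ → (-2,28,11)
river: ρ → (11,16,-14)
river: ρ → (-14,12,13)
river: ρ → (13,14,-13)
river: ρ → (-13,12,14)
river: ρ → (14,16,-11)
river: ρ → (-11,28,2)
river: ρ → (2,28,-11)
river: ρ → (-11,16,14)
closes: descent 1, river 14
min |a| on river = 2

2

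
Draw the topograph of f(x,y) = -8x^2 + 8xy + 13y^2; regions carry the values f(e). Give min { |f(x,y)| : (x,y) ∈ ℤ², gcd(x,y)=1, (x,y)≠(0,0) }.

river: ρ → (13,18,-3)
river: ρ → (-3,18,13)
river: ρ → (13,8,-8)
river: ρ → (-8,8,13)
closes: descent 0, river 4
min |a| on river = 3

3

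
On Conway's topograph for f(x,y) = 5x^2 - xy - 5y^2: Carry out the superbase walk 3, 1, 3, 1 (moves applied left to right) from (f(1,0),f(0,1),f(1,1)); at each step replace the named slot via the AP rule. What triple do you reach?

start (5,-5,-1) = (f(1,0),f(0,1),f(1,1))
replace slot 3: 2·(5+(-5)) − (-1) = 1 → (5,-5,1)
replace slot 1: 2·((-5)+1) − 5 = -13 → (-13,-5,1)
replace slot 3: 2·((-13)+(-5)) − 1 = -37 → (-13,-5,-37)
replace slot 1: 2·((-5)+(-37)) − (-13) = -71 → (-71,-5,-37)

-71,-5,-37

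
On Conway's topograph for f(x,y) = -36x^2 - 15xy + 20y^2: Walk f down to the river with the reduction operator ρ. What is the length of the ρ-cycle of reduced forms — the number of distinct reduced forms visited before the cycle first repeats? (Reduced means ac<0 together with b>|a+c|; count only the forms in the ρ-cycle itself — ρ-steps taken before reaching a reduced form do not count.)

D = 3105, ⌊√D⌋ = 55
descent: ρ → (20,55,-1)  [lands on river]
river: ρ → (-1,55,20)
river: ρ → (20,25,-31)
river: ρ → (-31,37,14)
river: ρ → (14,47,-16)
river: ρ → (-16,49,11)
river: ρ → (11,39,-36)
river: ρ → (-36,33,14)
river: ρ → (14,51,-9)
river: ρ → (-9,39,44)
river: ρ → (44,49,-4)
river: ρ → (-4,55,5)
river: ρ → (5,55,-4)
river: ρ → (-4,49,44)
river: ρ → (44,39,-9)
river: ρ → (-9,51,14)
river: ρ → (14,33,-36)
river: ρ → (-36,39,11)
river: ρ → (11,49,-16)
river: ρ → (-16,47,14)
river: ρ → (14,37,-31)
river: ρ → (-31,25,20)
ρ-cycle length = 22 (tail of 1 descent step not counted)

22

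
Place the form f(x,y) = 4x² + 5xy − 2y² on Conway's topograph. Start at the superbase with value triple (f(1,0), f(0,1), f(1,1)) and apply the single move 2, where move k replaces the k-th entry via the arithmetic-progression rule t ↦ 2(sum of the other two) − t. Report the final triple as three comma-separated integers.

start (4,-2,7) = (f(1,0),f(0,1),f(1,1))
replace slot 2: 2·(4+7) − (-2) = 24 → (4,24,7)

4,24,7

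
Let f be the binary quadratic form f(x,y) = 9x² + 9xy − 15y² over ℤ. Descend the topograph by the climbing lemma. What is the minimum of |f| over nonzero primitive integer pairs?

river: ρ → (-15,21,3)
river: ρ → (3,21,-15)
river: ρ → (-15,9,9)
river: ρ → (9,9,-15)
closes: descent 0, river 4
min |a| on river = 3

3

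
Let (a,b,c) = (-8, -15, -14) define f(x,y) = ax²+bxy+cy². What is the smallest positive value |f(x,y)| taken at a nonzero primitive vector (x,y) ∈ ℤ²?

translate: b→-1 (≡15 mod 16), so (8,15,14)→(8,-1,7)
flip: (8,-1,7)→(7,1,8)
reduced (well bottom): (7,1,8) with a≤c, −a<b≤a
well minimum |f| = |-7| = 7 (negative-definite)

7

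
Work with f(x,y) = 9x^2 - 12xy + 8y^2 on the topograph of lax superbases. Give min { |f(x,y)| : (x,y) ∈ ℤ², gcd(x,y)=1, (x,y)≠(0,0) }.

translate: b→6 (≡-12 mod 18), so (9,-12,8)→(9,6,5)
flip: (9,6,5)→(5,-6,9)
translate: b→4 (≡-6 mod 10), so (5,-6,9)→(5,4,8)
reduced (well bottom): (5,4,8) with a≤c, −a<b≤a
well minimum = a = 5

5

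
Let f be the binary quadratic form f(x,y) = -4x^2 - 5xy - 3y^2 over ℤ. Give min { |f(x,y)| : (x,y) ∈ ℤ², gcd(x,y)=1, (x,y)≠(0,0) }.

translate: b→-3 (≡5 mod 8), so (4,5,3)→(4,-3,2)
flip: (4,-3,2)→(2,3,4)
translate: b→-1 (≡3 mod 4), so (2,3,4)→(2,-1,3)
reduced (well bottom): (2,-1,3) with a≤c, −a<b≤a
well minimum |f| = |-2| = 2 (negative-definite)

2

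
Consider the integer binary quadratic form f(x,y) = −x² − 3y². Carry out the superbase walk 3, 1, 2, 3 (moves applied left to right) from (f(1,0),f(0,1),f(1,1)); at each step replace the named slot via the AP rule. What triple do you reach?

start (-1,-3,-4) = (f(1,0),f(0,1),f(1,1))
replace slot 3: 2·((-1)+(-3)) − (-4) = -4 → (-1,-3,-4)
replace slot 1: 2·((-3)+(-4)) − (-1) = -13 → (-13,-3,-4)
replace slot 2: 2·((-13)+(-4)) − (-3) = -31 → (-13,-31,-4)
replace slot 3: 2·((-13)+(-31)) − (-4) = -84 → (-13,-31,-84)

-13,-31,-84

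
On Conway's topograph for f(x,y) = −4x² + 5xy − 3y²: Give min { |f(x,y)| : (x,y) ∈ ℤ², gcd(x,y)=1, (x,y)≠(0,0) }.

translate: b→3 (≡-5 mod 8), so (4,-5,3)→(4,3,2)
flip: (4,3,2)→(2,-3,4)
translate: b→1 (≡-3 mod 4), so (2,-3,4)→(2,1,3)
reduced (well bottom): (2,1,3) with a≤c, −a<b≤a
well minimum |f| = |-2| = 2 (negative-definite)

2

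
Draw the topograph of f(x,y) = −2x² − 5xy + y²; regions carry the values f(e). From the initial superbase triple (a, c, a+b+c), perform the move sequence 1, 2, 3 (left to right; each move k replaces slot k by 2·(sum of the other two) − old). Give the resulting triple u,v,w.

start (-2,1,-6) = (f(1,0),f(0,1),f(1,1))
replace slot 1: 2·(1+(-6)) − (-2) = -8 → (-8,1,-6)
replace slot 2: 2·((-8)+(-6)) − 1 = -29 → (-8,-29,-6)
replace slot 3: 2·((-8)+(-29)) − (-6) = -68 → (-8,-29,-68)

-8,-29,-68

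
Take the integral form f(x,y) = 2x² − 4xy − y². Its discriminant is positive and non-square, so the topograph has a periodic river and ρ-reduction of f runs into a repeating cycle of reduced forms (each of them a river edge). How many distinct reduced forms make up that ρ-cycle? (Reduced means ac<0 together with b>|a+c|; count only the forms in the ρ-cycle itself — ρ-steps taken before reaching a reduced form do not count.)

D = 24, ⌊√D⌋ = 4
descent: ρ → (-1,4,2)  [lands on river]
river: ρ → (2,4,-1)
ρ-cycle length = 2 (tail of 1 descent step not counted)

2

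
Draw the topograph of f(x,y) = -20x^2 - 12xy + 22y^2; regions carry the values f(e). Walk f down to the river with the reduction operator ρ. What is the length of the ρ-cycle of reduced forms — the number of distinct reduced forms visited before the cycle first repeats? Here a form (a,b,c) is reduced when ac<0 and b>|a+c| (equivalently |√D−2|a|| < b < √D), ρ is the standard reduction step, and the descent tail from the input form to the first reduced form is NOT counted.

D = 1904, ⌊√D⌋ = 43
descent: ρ → (22,12,-20)  [lands on river]
river: ρ → (-20,28,14)
river: ρ → (14,28,-20)
river: ρ → (-20,12,22)
river: ρ → (22,32,-10)
river: ρ → (-10,28,28)
river: ρ → (28,28,-10)
river: ρ → (-10,32,22)
ρ-cycle length = 8 (tail of 1 descent step not counted)

8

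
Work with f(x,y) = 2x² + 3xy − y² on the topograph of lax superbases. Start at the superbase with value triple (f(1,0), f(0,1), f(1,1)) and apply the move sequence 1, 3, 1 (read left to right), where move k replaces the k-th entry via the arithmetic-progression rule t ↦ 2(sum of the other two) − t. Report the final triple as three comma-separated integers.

start (2,-1,4) = (f(1,0),f(0,1),f(1,1))
replace slot 1: 2·((-1)+4) − 2 = 4 → (4,-1,4)
replace slot 3: 2·(4+(-1)) − 4 = 2 → (4,-1,2)
replace slot 1: 2·((-1)+2) − 4 = -2 → (-2,-1,2)

-2,-1,2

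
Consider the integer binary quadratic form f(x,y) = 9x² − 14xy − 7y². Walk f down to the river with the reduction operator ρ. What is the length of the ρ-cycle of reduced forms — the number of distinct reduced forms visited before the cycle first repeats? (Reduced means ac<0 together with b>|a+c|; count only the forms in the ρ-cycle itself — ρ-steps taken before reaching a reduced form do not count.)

D = 448, ⌊√D⌋ = 21
descent: ρ → (-7,14,9)  [lands on river]
river: ρ → (9,4,-12)
river: ρ → (-12,20,1)
river: ρ → (1,20,-12)
river: ρ → (-12,4,9)
river: ρ → (9,14,-7)
ρ-cycle length = 6 (tail of 1 descent step not counted)

6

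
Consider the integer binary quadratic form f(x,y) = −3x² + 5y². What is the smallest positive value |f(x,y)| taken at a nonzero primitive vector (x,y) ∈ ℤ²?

descent: ρ → (5,0,-3)
descent: ρ → (-3,6,2)  [lands on river]
river: ρ → (2,6,-3)
closes: descent 2, river 2
min |a| on river = 2

2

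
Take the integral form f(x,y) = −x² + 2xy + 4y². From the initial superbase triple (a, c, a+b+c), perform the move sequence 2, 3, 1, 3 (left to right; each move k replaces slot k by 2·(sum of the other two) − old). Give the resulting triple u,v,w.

start (-1,4,5) = (f(1,0),f(0,1),f(1,1))
replace slot 2: 2·((-1)+5) − 4 = 4 → (-1,4,5)
replace slot 3: 2·((-1)+4) − 5 = 1 → (-1,4,1)
replace slot 1: 2·(4+1) − (-1) = 11 → (11,4,1)
replace slot 3: 2·(11+4) − 1 = 29 → (11,4,29)

11,4,29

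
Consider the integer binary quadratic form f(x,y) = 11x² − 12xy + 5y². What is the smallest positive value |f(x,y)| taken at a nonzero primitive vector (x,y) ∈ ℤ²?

translate: b→10 (≡-12 mod 22), so (11,-12,5)→(11,10,4)
flip: (11,10,4)→(4,-10,11)
translate: b→-2 (≡-10 mod 8), so (4,-10,11)→(4,-2,5)
reduced (well bottom): (4,-2,5) with a≤c, −a<b≤a
well minimum = a = 4

4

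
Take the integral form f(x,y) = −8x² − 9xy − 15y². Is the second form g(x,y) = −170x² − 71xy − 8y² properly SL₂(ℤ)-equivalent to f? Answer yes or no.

D₁ = -399, D₂ = -399
f is negative-definite; reduce −f:
−f: translate: b→-7 (≡9 mod 16), so (8,9,15)→(8,-7,14)
−f: reduced (well bottom): (8,-7,14) with a≤c, −a<b≤a
flip sign back: reduced form of f is (-8,7,-14)
g is negative-definite; reduce −g:
−g: flip: (170,71,8)→(8,-71,170)
−g: translate: b→-7 (≡-71 mod 16), so (8,-71,170)→(8,-7,14)
−g: reduced (well bottom): (8,-7,14) with a≤c, −a<b≤a
flip sign back: reduced form of g is (-8,7,-14)
reduced forms (-8, 7, -14) vs (-8, 7, -14) ⇒ equivalent

yes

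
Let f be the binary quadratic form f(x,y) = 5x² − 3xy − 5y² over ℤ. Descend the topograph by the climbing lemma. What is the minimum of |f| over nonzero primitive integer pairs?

descent: ρ → (-5,3,5)  [lands on river]
river: ρ → (5,7,-3)
river: ρ → (-3,5,7)
river: ρ → (7,9,-1)
river: ρ → (-1,9,7)
river: ρ → (7,5,-3)
river: ρ → (-3,7,5)
river: ρ → (5,3,-5)
river: ρ → (-5,7,3)
river: ρ → (3,5,-7)
river: ρ → (-7,9,1)
river: ρ → (1,9,-7)
river: ρ → (-7,5,3)
river: ρ → (3,7,-5)
closes: descent 1, river 14
min |a| on river = 1

1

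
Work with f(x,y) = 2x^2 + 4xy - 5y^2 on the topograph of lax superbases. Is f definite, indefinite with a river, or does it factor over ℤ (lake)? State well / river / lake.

D = b²−4ac = 4² − 4·2·(-5) = 56
D > 0 non-square ⇒ indefinite ⇒ periodic river

river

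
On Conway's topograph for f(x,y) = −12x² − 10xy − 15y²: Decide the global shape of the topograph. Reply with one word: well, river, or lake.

D = b²−4ac = (-10)² − 4·(-12)·(-15) = -620
D < 0 ⇒ definite ⇒ every region one sign ⇒ single well

well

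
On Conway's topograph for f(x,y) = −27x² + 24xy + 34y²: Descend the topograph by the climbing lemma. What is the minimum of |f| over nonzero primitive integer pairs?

river: ρ → (34,44,-17)
river: ρ → (-17,58,13)
river: ρ → (13,46,-41)
river: ρ → (-41,36,18)
river: ρ → (18,36,-41)
river: ρ → (-41,46,13)
river: ρ → (13,58,-17)
river: ρ → (-17,44,34)
river: ρ → (34,24,-27)
river: ρ → (-27,30,31)
river: ρ → (31,32,-26)
river: ρ → (-26,20,37)
river: ρ → (37,54,-9)
river: ρ → (-9,54,37)
river: ρ → (37,20,-26)
river: ρ → (-26,32,31)
river: ρ → (31,30,-27)
river: ρ → (-27,24,34)
closes: descent 0, river 18
min |a| on river = 9

9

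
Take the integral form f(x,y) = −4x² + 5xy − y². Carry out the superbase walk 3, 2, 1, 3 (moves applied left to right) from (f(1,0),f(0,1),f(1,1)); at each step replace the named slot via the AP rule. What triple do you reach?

start (-4,-1,0) = (f(1,0),f(0,1),f(1,1))
replace slot 3: 2·((-4)+(-1)) − 0 = -10 → (-4,-1,-10)
replace slot 2: 2·((-4)+(-10)) − (-1) = -27 → (-4,-27,-10)
replace slot 1: 2·((-27)+(-10)) − (-4) = -70 → (-70,-27,-10)
replace slot 3: 2·((-70)+(-27)) − (-10) = -184 → (-70,-27,-184)

-70,-27,-184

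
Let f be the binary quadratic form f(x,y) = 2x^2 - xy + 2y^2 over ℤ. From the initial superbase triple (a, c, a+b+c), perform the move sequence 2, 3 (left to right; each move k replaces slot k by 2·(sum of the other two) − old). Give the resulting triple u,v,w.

start (2,2,3) = (f(1,0),f(0,1),f(1,1))
replace slot 2: 2·(2+3) − 2 = 8 → (2,8,3)
replace slot 3: 2·(2+8) − 3 = 17 → (2,8,17)

2,8,17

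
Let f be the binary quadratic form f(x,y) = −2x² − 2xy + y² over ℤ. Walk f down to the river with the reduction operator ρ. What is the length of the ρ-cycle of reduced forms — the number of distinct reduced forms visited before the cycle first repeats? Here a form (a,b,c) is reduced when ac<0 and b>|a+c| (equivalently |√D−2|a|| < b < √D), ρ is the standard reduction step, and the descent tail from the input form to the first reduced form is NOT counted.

D = 12, ⌊√D⌋ = 3
descent: ρ → (1,2,-2)  [lands on river]
river: ρ → (-2,2,1)
ρ-cycle length = 2 (tail of 1 descent step not counted)

2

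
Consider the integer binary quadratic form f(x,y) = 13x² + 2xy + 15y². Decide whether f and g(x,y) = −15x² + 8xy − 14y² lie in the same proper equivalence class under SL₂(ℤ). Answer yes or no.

D₁ = -776, D₂ = -776
f: reduced (well bottom): (13,2,15) with a≤c, −a<b≤a
g is negative-definite; reduce −g:
−g: flip: (15,-8,14)→(14,8,15)
−g: reduced (well bottom): (14,8,15) with a≤c, −a<b≤a
flip sign back: reduced form of g is (-14,-8,-15)
reduced forms (13, 2, 15) vs (-14, -8, -15) ⇒ inequivalent

no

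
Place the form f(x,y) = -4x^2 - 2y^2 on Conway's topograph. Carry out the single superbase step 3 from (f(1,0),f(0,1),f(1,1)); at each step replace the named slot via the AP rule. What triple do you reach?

start (-4,-2,-6) = (f(1,0),f(0,1),f(1,1))
replace slot 3: 2·((-4)+(-2)) − (-6) = -6 → (-4,-2,-6)

-4,-2,-6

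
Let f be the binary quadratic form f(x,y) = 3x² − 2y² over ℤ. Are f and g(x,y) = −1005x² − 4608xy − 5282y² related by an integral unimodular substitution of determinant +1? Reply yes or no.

D₁ = 24, D₂ = 24
river cycle of f (length 2): (-2, 4, 1), (1, 4, -2)
river cycle of g (length 2): (-2, 4, 1), (1, 4, -2)
cycles coincide ⇒ equivalent

yes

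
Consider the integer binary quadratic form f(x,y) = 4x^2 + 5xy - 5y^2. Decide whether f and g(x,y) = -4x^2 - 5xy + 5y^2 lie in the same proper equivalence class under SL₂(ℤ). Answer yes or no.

D₁ = 105, D₂ = 105
river cycle of f (length 6): (-5, 5, 4), (4, 3, -6), (-6, 9, 1), (1, 9, -6), (-6, 3, 4), (4, 5, -5)
river cycle of g (length 6): (5, 5, -4), (-4, 3, 6), (6, 9, -1), (-1, 9, 6), (6, 3, -4), (-4, 5, 5)
cycles differ ⇒ inequivalent

no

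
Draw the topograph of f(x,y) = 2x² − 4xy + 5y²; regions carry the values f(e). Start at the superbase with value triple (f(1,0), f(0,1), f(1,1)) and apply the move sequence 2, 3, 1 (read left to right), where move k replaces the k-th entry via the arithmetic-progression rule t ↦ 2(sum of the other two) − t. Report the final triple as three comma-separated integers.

start (2,5,3) = (f(1,0),f(0,1),f(1,1))
replace slot 2: 2·(2+3) − 5 = 5 → (2,5,3)
replace slot 3: 2·(2+5) − 3 = 11 → (2,5,11)
replace slot 1: 2·(5+11) − 2 = 30 → (30,5,11)

30,5,11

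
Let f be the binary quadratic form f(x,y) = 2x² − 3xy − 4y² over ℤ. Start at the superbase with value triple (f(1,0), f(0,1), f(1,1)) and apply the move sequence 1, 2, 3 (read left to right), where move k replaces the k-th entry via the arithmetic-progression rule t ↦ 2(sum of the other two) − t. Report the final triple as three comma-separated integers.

start (2,-4,-5) = (f(1,0),f(0,1),f(1,1))
replace slot 1: 2·((-4)+(-5)) − 2 = -20 → (-20,-4,-5)
replace slot 2: 2·((-20)+(-5)) − (-4) = -46 → (-20,-46,-5)
replace slot 3: 2·((-20)+(-46)) − (-5) = -127 → (-20,-46,-127)

-20,-46,-127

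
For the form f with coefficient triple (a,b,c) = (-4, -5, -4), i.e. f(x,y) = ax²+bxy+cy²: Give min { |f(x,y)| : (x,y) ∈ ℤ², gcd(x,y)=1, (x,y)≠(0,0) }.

translate: b→-3 (≡5 mod 8), so (4,5,4)→(4,-3,3)
flip: (4,-3,3)→(3,3,4)
reduced (well bottom): (3,3,4) with a≤c, −a<b≤a
well minimum |f| = |-3| = 3 (negative-definite)

3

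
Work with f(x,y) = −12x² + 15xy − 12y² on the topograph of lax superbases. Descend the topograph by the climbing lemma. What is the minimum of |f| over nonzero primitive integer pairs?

translate: b→9 (≡-15 mod 24), so (12,-15,12)→(12,9,9)
flip: (12,9,9)→(9,-9,12)
translate: b→9 (≡-9 mod 18), so (9,-9,12)→(9,9,12)
reduced (well bottom): (9,9,12) with a≤c, −a<b≤a
well minimum |f| = |-9| = 9 (negative-definite)

9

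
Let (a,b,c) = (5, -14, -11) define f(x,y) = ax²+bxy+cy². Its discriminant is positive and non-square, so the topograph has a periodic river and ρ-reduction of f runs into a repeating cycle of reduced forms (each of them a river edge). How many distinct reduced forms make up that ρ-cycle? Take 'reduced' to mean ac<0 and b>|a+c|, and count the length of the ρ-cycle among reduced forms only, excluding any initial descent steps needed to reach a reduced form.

D = 416, ⌊√D⌋ = 20
descent: ρ → (-11,14,5)  [lands on river]
river: ρ → (5,16,-8)
river: ρ → (-8,16,5)
river: ρ → (5,14,-11)
river: ρ → (-11,8,8)
river: ρ → (8,8,-11)
ρ-cycle length = 6 (tail of 1 descent step not counted)

6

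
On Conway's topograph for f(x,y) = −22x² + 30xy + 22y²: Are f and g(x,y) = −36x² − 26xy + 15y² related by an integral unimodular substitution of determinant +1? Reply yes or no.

D₁ = 2836, D₂ = 2836
river cycle of f (length 34): (22, 14, -30), (-30, 46, 6), (6, 50, -14), (-14, 34, 30), (30, 26, -18), (-18, 46, 10), (10, 34, -42), (-42, 50, 2), (2, 50, -42), (-42, 34, 10), … (24 more)
river cycle of g (length 34): (15, 26, -36), (-36, 46, 5), (5, 44, -45), (-45, 46, 4), (4, 50, -21), (-21, 34, 20), (20, 46, -9), (-9, 44, 25), (25, 6, -28), (-28, 50, 3), … (24 more)
cycles differ ⇒ inequivalent

no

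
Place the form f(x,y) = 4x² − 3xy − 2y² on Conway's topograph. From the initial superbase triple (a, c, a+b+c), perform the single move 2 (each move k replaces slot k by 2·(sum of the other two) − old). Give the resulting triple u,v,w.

start (4,-2,-1) = (f(1,0),f(0,1),f(1,1))
replace slot 2: 2·(4+(-1)) − (-2) = 8 → (4,8,-1)

4,8,-1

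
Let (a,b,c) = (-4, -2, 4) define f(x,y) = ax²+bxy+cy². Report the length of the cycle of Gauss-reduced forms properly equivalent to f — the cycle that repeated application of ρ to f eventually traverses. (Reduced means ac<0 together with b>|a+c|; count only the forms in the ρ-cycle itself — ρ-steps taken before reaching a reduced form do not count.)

D = 68, ⌊√D⌋ = 8
descent: ρ → (4,2,-4)  [lands on river]
river: ρ → (-4,6,2)
river: ρ → (2,6,-4)
river: ρ → (-4,2,4)
river: ρ → (4,6,-2)
river: ρ → (-2,6,4)
ρ-cycle length = 6 (tail of 1 descent step not counted)

6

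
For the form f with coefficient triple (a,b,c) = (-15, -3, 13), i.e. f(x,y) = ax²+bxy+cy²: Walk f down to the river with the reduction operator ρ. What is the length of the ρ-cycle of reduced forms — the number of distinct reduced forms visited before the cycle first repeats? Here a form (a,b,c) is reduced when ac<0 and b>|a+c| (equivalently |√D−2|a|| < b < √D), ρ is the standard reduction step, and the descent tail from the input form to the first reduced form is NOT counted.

D = 789, ⌊√D⌋ = 28
descent: ρ → (13,3,-15)  [lands on river]
river: ρ → (-15,27,1)
river: ρ → (1,27,-15)
river: ρ → (-15,3,13)
river: ρ → (13,23,-5)
river: ρ → (-5,27,3)
river: ρ → (3,27,-5)
river: ρ → (-5,23,13)
ρ-cycle length = 8 (tail of 1 descent step not counted)

8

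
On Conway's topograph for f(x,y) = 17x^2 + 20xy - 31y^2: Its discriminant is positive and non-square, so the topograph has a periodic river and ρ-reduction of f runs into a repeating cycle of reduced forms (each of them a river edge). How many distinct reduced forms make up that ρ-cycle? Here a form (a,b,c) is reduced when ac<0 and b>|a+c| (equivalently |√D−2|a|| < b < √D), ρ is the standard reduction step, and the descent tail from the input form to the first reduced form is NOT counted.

D = 2508, ⌊√D⌋ = 50
river: ρ → (-31,42,6)
river: ρ → (6,42,-31)
river: ρ → (-31,20,17)
river: ρ → (17,48,-3)
river: ρ → (-3,48,17)
river: ρ → (17,20,-31)
ρ-cycle length = 6 (tail of 0 descent steps not counted)

6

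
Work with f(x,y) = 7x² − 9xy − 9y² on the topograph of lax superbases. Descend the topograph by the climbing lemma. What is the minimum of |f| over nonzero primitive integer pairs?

descent: ρ → (-9,9,7)  [lands on river]
river: ρ → (7,5,-11)
river: ρ → (-11,17,1)
river: ρ → (1,17,-11)
river: ρ → (-11,5,7)
river: ρ → (7,9,-9)
closes: descent 1, river 6
min |a| on river = 1

1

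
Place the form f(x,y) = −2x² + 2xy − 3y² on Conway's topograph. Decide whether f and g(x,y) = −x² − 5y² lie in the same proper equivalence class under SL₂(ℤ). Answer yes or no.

D₁ = -20, D₂ = -20
f is negative-definite; reduce −f:
−f: translate: b→2 (≡-2 mod 4), so (2,-2,3)→(2,2,3)
−f: reduced (well bottom): (2,2,3) with a≤c, −a<b≤a
flip sign back: reduced form of f is (-2,-2,-3)
g is negative-definite; reduce −g:
−g: reduced (well bottom): (1,0,5) with a≤c, −a<b≤a
flip sign back: reduced form of g is (-1,0,-5)
reduced forms (-2, -2, -3) vs (-1, 0, -5) ⇒ inequivalent

no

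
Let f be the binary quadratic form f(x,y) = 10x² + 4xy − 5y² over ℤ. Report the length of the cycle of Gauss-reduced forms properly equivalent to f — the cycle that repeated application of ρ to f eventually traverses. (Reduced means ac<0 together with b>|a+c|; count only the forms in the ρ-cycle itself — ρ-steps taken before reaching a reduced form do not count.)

D = 216, ⌊√D⌋ = 14
descent: ρ → (-5,6,9)  [lands on river]
river: ρ → (9,12,-2)
river: ρ → (-2,12,9)
river: ρ → (9,6,-5)
river: ρ → (-5,14,1)
river: ρ → (1,14,-5)
ρ-cycle length = 6 (tail of 1 descent step not counted)

6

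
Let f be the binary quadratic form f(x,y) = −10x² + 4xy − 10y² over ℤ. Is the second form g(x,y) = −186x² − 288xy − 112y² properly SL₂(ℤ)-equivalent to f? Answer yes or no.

D₁ = -384, D₂ = -384
f is negative-definite; reduce −f:
−f: flip: (10,-4,10)→(10,4,10)
−f: reduced (well bottom): (10,4,10) with a≤c, −a<b≤a
flip sign back: reduced form of f is (-10,-4,-10)
g is negative-definite; reduce −g:
−g: translate: b→-84 (≡288 mod 372), so (186,288,112)→(186,-84,10)
−g: flip: (186,-84,10)→(10,84,186)
−g: translate: b→4 (≡84 mod 20), so (10,84,186)→(10,4,10)
−g: reduced (well bottom): (10,4,10) with a≤c, −a<b≤a
flip sign back: reduced form of g is (-10,-4,-10)
reduced forms (-10, -4, -10) vs (-10, -4, -10) ⇒ equivalent

yes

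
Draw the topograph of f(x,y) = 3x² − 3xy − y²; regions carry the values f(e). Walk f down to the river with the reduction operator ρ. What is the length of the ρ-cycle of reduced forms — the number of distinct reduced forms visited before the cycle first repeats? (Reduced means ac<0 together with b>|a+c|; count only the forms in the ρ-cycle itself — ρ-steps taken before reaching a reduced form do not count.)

D = 21, ⌊√D⌋ = 4
descent: ρ → (-1,3,3)  [lands on river]
river: ρ → (3,3,-1)
ρ-cycle length = 2 (tail of 1 descent step not counted)

2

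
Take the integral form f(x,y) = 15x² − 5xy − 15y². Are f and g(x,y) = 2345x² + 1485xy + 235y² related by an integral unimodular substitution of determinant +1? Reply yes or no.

D₁ = 925, D₂ = 925
river cycle of f (length 6): (-15, 5, 15), (15, 25, -5), (-5, 25, 15), (15, 5, -15), (-15, 25, 5), (5, 25, -15)
river cycle of g (length 6): (5, 25, -15), (-15, 5, 15), (15, 25, -5), (-5, 25, 15), (15, 5, -15), (-15, 25, 5)
cycles coincide ⇒ equivalent

yes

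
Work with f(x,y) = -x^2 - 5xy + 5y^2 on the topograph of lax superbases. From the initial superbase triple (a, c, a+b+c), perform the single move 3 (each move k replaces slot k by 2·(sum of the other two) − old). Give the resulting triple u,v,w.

start (-1,5,-1) = (f(1,0),f(0,1),f(1,1))
replace slot 3: 2·((-1)+5) − (-1) = 9 → (-1,5,9)

-1,5,9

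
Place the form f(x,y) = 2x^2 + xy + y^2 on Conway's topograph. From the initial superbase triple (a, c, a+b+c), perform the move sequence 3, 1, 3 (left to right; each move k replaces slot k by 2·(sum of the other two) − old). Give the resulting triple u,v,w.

start (2,1,4) = (f(1,0),f(0,1),f(1,1))
replace slot 3: 2·(2+1) − 4 = 2 → (2,1,2)
replace slot 1: 2·(1+2) − 2 = 4 → (4,1,2)
replace slot 3: 2·(4+1) − 2 = 8 → (4,1,8)

4,1,8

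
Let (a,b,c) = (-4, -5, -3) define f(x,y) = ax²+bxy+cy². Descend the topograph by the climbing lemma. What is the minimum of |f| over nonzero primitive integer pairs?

translate: b→-3 (≡5 mod 8), so (4,5,3)→(4,-3,2)
flip: (4,-3,2)→(2,3,4)
translate: b→-1 (≡3 mod 4), so (2,3,4)→(2,-1,3)
reduced (well bottom): (2,-1,3) with a≤c, −a<b≤a
well minimum |f| = |-2| = 2 (negative-definite)

2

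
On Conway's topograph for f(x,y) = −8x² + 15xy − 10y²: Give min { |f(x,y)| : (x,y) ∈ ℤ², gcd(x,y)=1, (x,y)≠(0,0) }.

translate: b→1 (≡-15 mod 16), so (8,-15,10)→(8,1,3)
flip: (8,1,3)→(3,-1,8)
reduced (well bottom): (3,-1,8) with a≤c, −a<b≤a
well minimum |f| = |-3| = 3 (negative-definite)

3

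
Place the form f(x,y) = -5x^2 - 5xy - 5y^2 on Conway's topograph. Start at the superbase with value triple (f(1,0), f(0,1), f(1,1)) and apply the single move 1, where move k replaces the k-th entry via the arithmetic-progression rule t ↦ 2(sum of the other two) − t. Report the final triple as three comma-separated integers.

start (-5,-5,-15) = (f(1,0),f(0,1),f(1,1))
replace slot 1: 2·((-5)+(-15)) − (-5) = -35 → (-35,-5,-15)

-35,-5,-15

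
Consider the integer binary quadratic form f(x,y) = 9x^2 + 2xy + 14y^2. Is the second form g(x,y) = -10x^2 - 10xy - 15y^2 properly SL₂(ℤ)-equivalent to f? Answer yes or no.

D₁ = -500, D₂ = -500
f: reduced (well bottom): (9,2,14) with a≤c, −a<b≤a
g is negative-definite; reduce −g:
−g: reduced (well bottom): (10,10,15) with a≤c, −a<b≤a
flip sign back: reduced form of g is (-10,-10,-15)
reduced forms (9, 2, 14) vs (-10, -10, -15) ⇒ inequivalent

no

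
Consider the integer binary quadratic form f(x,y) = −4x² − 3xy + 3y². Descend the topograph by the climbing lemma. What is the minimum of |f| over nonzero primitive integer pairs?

descent: ρ → (3,3,-4)  [lands on river]
river: ρ → (-4,5,2)
river: ρ → (2,7,-1)
river: ρ → (-1,7,2)
river: ρ → (2,5,-4)
river: ρ → (-4,3,3)
closes: descent 1, river 6
min |a| on river = 1

1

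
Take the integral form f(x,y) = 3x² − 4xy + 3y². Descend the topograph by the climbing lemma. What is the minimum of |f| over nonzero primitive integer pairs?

translate: b→2 (≡-4 mod 6), so (3,-4,3)→(3,2,2)
flip: (3,2,2)→(2,-2,3)
translate: b→2 (≡-2 mod 4), so (2,-2,3)→(2,2,3)
reduced (well bottom): (2,2,3) with a≤c, −a<b≤a
well minimum = a = 2

2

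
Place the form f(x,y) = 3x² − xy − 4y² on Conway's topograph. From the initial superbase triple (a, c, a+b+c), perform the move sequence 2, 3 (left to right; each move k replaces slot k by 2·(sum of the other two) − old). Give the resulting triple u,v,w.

start (3,-4,-2) = (f(1,0),f(0,1),f(1,1))
replace slot 2: 2·(3+(-2)) − (-4) = 6 → (3,6,-2)
replace slot 3: 2·(3+6) − (-2) = 20 → (3,6,20)

3,6,20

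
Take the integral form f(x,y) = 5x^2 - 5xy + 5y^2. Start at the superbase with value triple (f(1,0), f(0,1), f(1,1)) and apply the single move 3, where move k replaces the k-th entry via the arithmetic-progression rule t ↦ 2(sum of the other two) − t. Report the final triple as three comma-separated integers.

start (5,5,5) = (f(1,0),f(0,1),f(1,1))
replace slot 3: 2·(5+5) − 5 = 15 → (5,5,15)

5,5,15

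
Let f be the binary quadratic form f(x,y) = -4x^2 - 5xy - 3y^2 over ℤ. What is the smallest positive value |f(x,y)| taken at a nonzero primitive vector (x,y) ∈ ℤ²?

translate: b→-3 (≡5 mod 8), so (4,5,3)→(4,-3,2)
flip: (4,-3,2)→(2,3,4)
translate: b→-1 (≡3 mod 4), so (2,3,4)→(2,-1,3)
reduced (well bottom): (2,-1,3) with a≤c, −a<b≤a
well minimum |f| = |-2| = 2 (negative-definite)

2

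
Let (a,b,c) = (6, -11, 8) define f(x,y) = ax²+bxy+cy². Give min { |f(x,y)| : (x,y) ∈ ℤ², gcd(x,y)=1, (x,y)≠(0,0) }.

translate: b→1 (≡-11 mod 12), so (6,-11,8)→(6,1,3)
flip: (6,1,3)→(3,-1,6)
reduced (well bottom): (3,-1,6) with a≤c, −a<b≤a
well minimum = a = 3

3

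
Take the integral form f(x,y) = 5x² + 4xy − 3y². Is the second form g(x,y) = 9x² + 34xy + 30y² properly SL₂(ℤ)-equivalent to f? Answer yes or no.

D₁ = 76, D₂ = 76
river cycle of f (length 6): (-3, 8, 1), (1, 8, -3), (-3, 4, 5), (5, 6, -2), (-2, 6, 5), (5, 4, -3)
river cycle of g (length 6): (5, 4, -3), (-3, 8, 1), (1, 8, -3), (-3, 4, 5), (5, 6, -2), (-2, 6, 5)
cycles coincide ⇒ equivalent

yes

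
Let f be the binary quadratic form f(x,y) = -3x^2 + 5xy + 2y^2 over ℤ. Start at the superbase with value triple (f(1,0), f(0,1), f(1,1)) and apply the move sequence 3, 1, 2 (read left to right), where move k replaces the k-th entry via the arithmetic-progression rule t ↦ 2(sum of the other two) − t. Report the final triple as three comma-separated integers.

start (-3,2,4) = (f(1,0),f(0,1),f(1,1))
replace slot 3: 2·((-3)+2) − 4 = -6 → (-3,2,-6)
replace slot 1: 2·(2+(-6)) − (-3) = -5 → (-5,2,-6)
replace slot 2: 2·((-5)+(-6)) − 2 = -24 → (-5,-24,-6)

-5,-24,-6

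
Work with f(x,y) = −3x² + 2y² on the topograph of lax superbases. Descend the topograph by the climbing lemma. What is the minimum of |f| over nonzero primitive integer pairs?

descent: ρ → (2,4,-1)  [lands on river]
river: ρ → (-1,4,2)
closes: descent 1, river 2
min |a| on river = 1

1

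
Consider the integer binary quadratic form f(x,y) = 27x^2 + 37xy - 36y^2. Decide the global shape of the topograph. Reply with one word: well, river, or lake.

D = b²−4ac = 37² − 4·27·(-36) = 5257
D > 0 non-square ⇒ indefinite ⇒ periodic river

river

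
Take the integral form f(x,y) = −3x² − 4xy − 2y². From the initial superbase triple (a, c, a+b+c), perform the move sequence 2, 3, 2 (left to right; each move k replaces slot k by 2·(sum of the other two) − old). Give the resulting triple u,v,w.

start (-3,-2,-9) = (f(1,0),f(0,1),f(1,1))
replace slot 2: 2·((-3)+(-9)) − (-2) = -22 → (-3,-22,-9)
replace slot 3: 2·((-3)+(-22)) − (-9) = -41 → (-3,-22,-41)
replace slot 2: 2·((-3)+(-41)) − (-22) = -66 → (-3,-66,-41)

-3,-66,-41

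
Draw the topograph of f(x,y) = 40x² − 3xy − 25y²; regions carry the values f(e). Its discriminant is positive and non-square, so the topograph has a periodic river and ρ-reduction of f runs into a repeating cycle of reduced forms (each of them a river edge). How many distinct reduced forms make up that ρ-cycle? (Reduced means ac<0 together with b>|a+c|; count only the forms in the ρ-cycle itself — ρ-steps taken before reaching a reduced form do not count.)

D = 4009, ⌊√D⌋ = 63
descent: ρ → (-25,53,12)  [lands on river]
river: ρ → (12,43,-45)
river: ρ → (-45,47,10)
river: ρ → (10,53,-30)
river: ρ → (-30,7,33)
river: ρ → (33,59,-4)
river: ρ → (-4,61,18)
river: ρ → (18,47,-25)
ρ-cycle length = 8 (tail of 1 descent step not counted)

8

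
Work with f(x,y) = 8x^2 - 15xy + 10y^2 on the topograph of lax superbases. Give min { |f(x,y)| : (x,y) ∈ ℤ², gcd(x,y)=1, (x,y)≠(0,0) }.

translate: b→1 (≡-15 mod 16), so (8,-15,10)→(8,1,3)
flip: (8,1,3)→(3,-1,8)
reduced (well bottom): (3,-1,8) with a≤c, −a<b≤a
well minimum = a = 3

3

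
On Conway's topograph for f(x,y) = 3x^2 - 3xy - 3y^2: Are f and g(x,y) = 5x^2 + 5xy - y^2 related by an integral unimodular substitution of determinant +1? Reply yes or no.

D₁ = 45, D₂ = 45
river cycle of f (length 2): (-3, 3, 3), (3, 3, -3)
river cycle of g (length 2): (-1, 5, 5), (5, 5, -1)
cycles differ ⇒ inequivalent

no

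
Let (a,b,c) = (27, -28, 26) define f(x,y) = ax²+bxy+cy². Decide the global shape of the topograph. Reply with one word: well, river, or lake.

D = b²−4ac = (-28)² − 4·27·26 = -2024
D < 0 ⇒ definite ⇒ every region one sign ⇒ single well

well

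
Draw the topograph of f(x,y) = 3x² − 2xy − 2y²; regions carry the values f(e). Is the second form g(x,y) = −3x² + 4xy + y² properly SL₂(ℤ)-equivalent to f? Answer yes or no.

D₁ = 28, D₂ = 28
river cycle of f (length 4): (-2, 2, 3), (3, 4, -1), (-1, 4, 3), (3, 2, -2)
river cycle of g (length 4): (1, 4, -3), (-3, 2, 2), (2, 2, -3), (-3, 4, 1)
cycles differ ⇒ inequivalent

no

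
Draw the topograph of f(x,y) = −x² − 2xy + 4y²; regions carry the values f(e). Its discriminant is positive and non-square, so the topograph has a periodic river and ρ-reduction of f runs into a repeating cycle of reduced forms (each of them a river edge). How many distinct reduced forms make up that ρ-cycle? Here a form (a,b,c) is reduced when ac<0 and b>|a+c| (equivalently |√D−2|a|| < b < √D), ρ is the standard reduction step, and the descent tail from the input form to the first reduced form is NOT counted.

D = 20, ⌊√D⌋ = 4
descent: ρ → (4,2,-1)
descent: ρ → (-1,4,1)  [lands on river]
river: ρ → (1,4,-1)
ρ-cycle length = 2 (tail of 2 descent steps not counted)

2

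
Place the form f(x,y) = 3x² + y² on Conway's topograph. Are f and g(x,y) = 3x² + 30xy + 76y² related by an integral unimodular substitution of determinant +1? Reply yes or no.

D₁ = -12, D₂ = -12
f: flip: (3,0,1)→(1,0,3)
f: reduced (well bottom): (1,0,3) with a≤c, −a<b≤a
g: translate: b→0 (≡30 mod 6), so (3,30,76)→(3,0,1)
g: flip: (3,0,1)→(1,0,3)
g: reduced (well bottom): (1,0,3) with a≤c, −a<b≤a
reduced forms (1, 0, 3) vs (1, 0, 3) ⇒ equivalent

yes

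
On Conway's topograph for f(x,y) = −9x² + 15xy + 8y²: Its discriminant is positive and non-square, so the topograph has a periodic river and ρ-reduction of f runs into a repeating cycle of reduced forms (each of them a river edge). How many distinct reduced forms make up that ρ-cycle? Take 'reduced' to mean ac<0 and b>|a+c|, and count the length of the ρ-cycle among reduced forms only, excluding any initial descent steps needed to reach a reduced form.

D = 513, ⌊√D⌋ = 22
river: ρ → (8,17,-7)
river: ρ → (-7,11,14)
river: ρ → (14,17,-4)
river: ρ → (-4,15,18)
river: ρ → (18,21,-1)
river: ρ → (-1,21,18)
river: ρ → (18,15,-4)
river: ρ → (-4,17,14)
river: ρ → (14,11,-7)
river: ρ → (-7,17,8)
river: ρ → (8,15,-9)
river: ρ → (-9,21,2)
river: ρ → (2,19,-19)
river: ρ → (-19,19,2)
river: ρ → (2,21,-9)
river: ρ → (-9,15,8)
ρ-cycle length = 16 (tail of 0 descent steps not counted)

16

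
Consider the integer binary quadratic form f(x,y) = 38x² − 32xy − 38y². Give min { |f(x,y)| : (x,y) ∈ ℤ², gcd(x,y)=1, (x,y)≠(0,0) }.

descent: ρ → (-38,32,38)  [lands on river]
river: ρ → (38,44,-32)
river: ρ → (-32,20,50)
river: ρ → (50,80,-2)
river: ρ → (-2,80,50)
river: ρ → (50,20,-32)
river: ρ → (-32,44,38)
river: ρ → (38,32,-38)
river: ρ → (-38,44,32)
river: ρ → (32,20,-50)
river: ρ → (-50,80,2)
river: ρ → (2,80,-50)
river: ρ → (-50,20,32)
river: ρ → (32,44,-38)
closes: descent 1, river 14
min |a| on river = 2

2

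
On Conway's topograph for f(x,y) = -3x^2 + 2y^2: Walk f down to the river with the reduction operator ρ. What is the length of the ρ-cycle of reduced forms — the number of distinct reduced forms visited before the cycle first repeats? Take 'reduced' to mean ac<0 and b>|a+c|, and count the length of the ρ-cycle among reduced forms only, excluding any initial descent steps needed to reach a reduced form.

D = 24, ⌊√D⌋ = 4
descent: ρ → (2,4,-1)  [lands on river]
river: ρ → (-1,4,2)
ρ-cycle length = 2 (tail of 1 descent step not counted)

2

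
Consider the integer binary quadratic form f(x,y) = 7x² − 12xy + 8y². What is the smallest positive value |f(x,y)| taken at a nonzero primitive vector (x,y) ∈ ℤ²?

translate: b→2 (≡-12 mod 14), so (7,-12,8)→(7,2,3)
flip: (7,2,3)→(3,-2,7)
reduced (well bottom): (3,-2,7) with a≤c, −a<b≤a
well minimum = a = 3

3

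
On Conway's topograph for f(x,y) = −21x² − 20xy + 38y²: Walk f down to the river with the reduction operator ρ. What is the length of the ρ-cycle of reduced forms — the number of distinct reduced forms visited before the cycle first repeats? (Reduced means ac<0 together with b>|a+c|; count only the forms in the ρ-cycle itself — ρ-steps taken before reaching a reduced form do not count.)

D = 3592, ⌊√D⌋ = 59
descent: ρ → (38,20,-21)  [lands on river]
river: ρ → (-21,22,37)
river: ρ → (37,52,-6)
river: ρ → (-6,56,19)
river: ρ → (19,58,-3)
river: ρ → (-3,56,38)
ρ-cycle length = 6 (tail of 1 descent step not counted)

6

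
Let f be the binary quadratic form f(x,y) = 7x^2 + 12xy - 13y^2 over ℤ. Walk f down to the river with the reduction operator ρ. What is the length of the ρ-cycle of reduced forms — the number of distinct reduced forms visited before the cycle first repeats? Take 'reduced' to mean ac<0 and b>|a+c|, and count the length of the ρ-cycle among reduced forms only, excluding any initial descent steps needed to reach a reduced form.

D = 508, ⌊√D⌋ = 22
river: ρ → (-13,14,6)
river: ρ → (6,22,-1)
river: ρ → (-1,22,6)
river: ρ → (6,14,-13)
river: ρ → (-13,12,7)
river: ρ → (7,16,-9)
river: ρ → (-9,20,3)
river: ρ → (3,22,-2)
river: ρ → (-2,22,3)
river: ρ → (3,20,-9)
river: ρ → (-9,16,7)
river: ρ → (7,12,-13)
ρ-cycle length = 12 (tail of 0 descent steps not counted)

12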